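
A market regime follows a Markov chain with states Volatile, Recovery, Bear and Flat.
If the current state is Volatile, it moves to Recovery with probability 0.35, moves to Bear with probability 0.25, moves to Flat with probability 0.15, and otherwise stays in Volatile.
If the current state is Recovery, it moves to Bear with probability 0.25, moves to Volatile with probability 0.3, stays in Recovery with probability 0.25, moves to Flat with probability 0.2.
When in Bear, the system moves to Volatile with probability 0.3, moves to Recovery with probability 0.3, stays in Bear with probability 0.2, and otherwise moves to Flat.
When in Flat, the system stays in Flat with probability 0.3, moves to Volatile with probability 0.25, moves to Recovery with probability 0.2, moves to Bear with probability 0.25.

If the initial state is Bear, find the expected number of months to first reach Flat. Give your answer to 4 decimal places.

Let t(s) be the expected number of months to first reach Flat from state s, with t(Flat) = 0. Conditioning on the first month:
t(Volatile) = 1 + 0.25·t(Volatile) + 0.35·t(Recovery) + 0.25·t(Bear)
t(Recovery) = 1 + 0.3·t(Volatile) + 0.25·t(Recovery) + 0.25·t(Bear)
t(Bear) = 1 + 0.3·t(Volatile) + 0.3·t(Recovery) + 0.2·t(Bear)
Solving: t(Volatile) = 5.6410, t(Recovery) = 5.3846, t(Bear) = 5.3846.
Expected months from Bear to Flat: 5.3846.

5.3846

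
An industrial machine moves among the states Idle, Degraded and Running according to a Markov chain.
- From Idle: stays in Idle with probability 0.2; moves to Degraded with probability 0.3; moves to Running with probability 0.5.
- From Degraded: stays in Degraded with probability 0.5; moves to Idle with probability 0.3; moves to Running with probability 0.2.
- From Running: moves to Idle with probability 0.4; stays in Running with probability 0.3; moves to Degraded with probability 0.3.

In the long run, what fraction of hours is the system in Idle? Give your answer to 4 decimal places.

0.3021

Let the stationary distribution be π with π = πP and π_1 + π_2 + π_3 = 1.
π_1 = 0.2·π_1 + 0.3·π_2 + 0.4·π_3
π_2 = 0.3·π_1 + 0.5·π_2 + 0.3·π_3
Solving with the normalization constraint gives π = (0.3021, 0.3750, 0.3229).
So the stationary probability of Idle is 0.3021.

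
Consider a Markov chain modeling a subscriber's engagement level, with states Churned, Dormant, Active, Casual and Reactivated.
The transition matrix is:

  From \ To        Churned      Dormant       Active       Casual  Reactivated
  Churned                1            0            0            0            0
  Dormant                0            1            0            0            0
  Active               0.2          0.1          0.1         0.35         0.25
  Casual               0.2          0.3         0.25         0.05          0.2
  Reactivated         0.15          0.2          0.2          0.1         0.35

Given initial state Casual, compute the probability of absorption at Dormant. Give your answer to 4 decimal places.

Let h(s) be the probability of absorption at Dormant starting from transient state s. Then h(Dormant) = 1 and h(Churned) = 0. By first-step analysis:
h(Active) = 0.2·0 + 0.1·1 + 0.1·h(Active) + 0.35·h(Casual) + 0.25·h(Reactivated)
h(Casual) = 0.2·0 + 0.3·1 + 0.25·h(Active) + 0.05·h(Casual) + 0.2·h(Reactivated)
h(Reactivated) = 0.15·0 + 0.2·1 + 0.2·h(Active) + 0.1·h(Casual) + 0.35·h(Reactivated)
Solving: h(Active) = 0.4769, h(Casual) = 0.5549, h(Reactivated) = 0.5398.
Starting from Casual, the probability is 0.5549.

0.5549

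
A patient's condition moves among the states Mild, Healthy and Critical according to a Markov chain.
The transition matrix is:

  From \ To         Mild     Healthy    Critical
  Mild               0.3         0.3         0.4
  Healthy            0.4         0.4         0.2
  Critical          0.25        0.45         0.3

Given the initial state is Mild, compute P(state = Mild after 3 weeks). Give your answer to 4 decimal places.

0.3240

Propagate the distribution vector 3 weeks from Mild.
After 0 weeks: (1.0000, 0.0000, 0.0000)
After 1 week: (0.3000, 0.3000, 0.4000)
After 2 weeks: (0.3100, 0.3900, 0.3000)
After 3 weeks: (0.3240, 0.3840, 0.2920)
P(in Mild after 3 weeks) = 0.3240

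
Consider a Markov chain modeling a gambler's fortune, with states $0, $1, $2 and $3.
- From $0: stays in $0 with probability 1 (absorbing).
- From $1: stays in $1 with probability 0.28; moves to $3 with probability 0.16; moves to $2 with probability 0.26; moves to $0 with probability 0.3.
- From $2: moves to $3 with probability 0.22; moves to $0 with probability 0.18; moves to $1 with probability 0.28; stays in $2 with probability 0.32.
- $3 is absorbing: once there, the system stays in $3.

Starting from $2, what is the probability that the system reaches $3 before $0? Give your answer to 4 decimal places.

Let h(s) be the probability of absorption at $3 starting from transient state s. Then h($3) = 1 and h($0) = 0. By first-step analysis:
h($1) = 0.3·0 + 0.28·h($1) + 0.26·h($2) + 0.16·1
h($2) = 0.18·0 + 0.28·h($1) + 0.32·h($2) + 0.22·1
Solving: h($1) = 0.3983, h($2) = 0.4875.
Starting from $2, the probability is 0.4875.

0.4875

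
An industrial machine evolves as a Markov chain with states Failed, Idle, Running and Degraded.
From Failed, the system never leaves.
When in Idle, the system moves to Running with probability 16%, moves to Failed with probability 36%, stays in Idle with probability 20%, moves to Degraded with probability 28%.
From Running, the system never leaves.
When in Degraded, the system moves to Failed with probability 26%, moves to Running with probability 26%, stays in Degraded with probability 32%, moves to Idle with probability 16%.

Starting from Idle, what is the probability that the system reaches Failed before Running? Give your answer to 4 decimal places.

0.6362

Let h(s) be the probability of absorption at Failed starting from transient state s. Then h(Failed) = 1 and h(Running) = 0. By first-step analysis:
h(Idle) = 0.36·1 + 0.2·h(Idle) + 0.16·0 + 0.28·h(Degraded)
h(Degraded) = 0.26·1 + 0.16·h(Idle) + 0.26·0 + 0.32·h(Degraded)
Solving: h(Idle) = 0.6362, h(Degraded) = 0.5321.
Starting from Idle, the probability is 0.6362.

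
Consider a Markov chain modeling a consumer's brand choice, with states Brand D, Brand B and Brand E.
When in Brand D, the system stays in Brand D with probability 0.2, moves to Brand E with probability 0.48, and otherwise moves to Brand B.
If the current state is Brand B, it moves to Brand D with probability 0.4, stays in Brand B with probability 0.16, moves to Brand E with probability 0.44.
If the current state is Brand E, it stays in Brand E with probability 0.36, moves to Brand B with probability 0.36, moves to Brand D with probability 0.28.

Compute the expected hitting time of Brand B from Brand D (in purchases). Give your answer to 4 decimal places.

2.9661

Let t(s) be the expected number of purchases to first reach Brand B from state s, with t(Brand B) = 0. Conditioning on the first purchase:
t(Brand D) = 1 + 0.2·t(Brand D) + 0.48·t(Brand E)
t(Brand E) = 1 + 0.28·t(Brand D) + 0.36·t(Brand E)
Solving: t(Brand D) = 2.9661, t(Brand E) = 2.8602.
Expected purchases from Brand D to Brand B: 2.9661.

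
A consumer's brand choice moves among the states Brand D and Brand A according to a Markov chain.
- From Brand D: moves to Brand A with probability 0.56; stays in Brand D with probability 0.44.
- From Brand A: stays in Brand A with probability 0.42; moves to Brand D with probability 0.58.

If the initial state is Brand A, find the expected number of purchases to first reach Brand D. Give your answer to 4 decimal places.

Let t(s) be the expected number of purchases to first reach Brand D from state s, with t(Brand D) = 0. Conditioning on the first purchase:
t(Brand A) = 1 + 0.42·t(Brand A)
Solving: t(Brand A) = 1.7241.
Expected purchases from Brand A to Brand D: 1.7241.

1.7241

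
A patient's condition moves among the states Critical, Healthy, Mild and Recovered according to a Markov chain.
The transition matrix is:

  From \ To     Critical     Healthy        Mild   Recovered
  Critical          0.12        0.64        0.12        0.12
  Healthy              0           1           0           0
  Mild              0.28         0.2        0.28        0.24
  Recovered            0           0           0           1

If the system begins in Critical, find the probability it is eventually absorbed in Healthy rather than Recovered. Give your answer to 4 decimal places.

0.8080

Let h(s) be the probability of absorption at Healthy starting from transient state s. Then h(Healthy) = 1 and h(Recovered) = 0. By first-step analysis:
h(Critical) = 0.12·h(Critical) + 0.64·1 + 0.12·h(Mild) + 0.12·0
h(Mild) = 0.28·h(Critical) + 0.2·1 + 0.28·h(Mild) + 0.24·0
Solving: h(Critical) = 0.8080, h(Mild) = 0.5920.
Starting from Critical, the probability is 0.8080.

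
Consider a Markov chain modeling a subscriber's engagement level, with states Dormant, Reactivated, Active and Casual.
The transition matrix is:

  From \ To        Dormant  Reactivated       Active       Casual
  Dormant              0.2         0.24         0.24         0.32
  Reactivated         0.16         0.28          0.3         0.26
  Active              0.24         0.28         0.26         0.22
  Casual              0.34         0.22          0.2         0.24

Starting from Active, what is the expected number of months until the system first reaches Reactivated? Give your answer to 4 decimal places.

3.9250

Let t(s) be the expected number of months to first reach Reactivated from state s, with t(Reactivated) = 0. Conditioning on the first month:
t(Dormant) = 1 + 0.2·t(Dormant) + 0.24·t(Active) + 0.32·t(Casual)
t(Active) = 1 + 0.24·t(Dormant) + 0.26·t(Active) + 0.22·t(Casual)
t(Casual) = 1 + 0.34·t(Dormant) + 0.2·t(Active) + 0.24·t(Casual)
Solving: t(Dormant) = 4.1008, t(Active) = 3.9250, t(Casual) = 4.1833.
Expected months from Active to Reactivated: 3.9250.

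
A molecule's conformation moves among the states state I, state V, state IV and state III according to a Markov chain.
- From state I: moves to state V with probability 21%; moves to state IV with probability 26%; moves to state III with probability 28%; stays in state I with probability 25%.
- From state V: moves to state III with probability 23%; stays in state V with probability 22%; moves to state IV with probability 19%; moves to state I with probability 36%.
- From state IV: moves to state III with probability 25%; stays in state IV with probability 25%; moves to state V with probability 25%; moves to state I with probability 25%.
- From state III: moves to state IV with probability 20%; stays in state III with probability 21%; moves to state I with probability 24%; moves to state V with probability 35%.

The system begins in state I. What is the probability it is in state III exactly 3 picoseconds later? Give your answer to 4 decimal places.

0.2432

Propagate the distribution vector 3 picoseconds from state I.
After 0 picoseconds: (1.0000, 0.0000, 0.0000, 0.0000)
After 1 picosecond: (0.2500, 0.2100, 0.2600, 0.2800)
After 2 picoseconds: (0.2703, 0.2617, 0.2259, 0.2421)
After 3 picoseconds: (0.2764, 0.2555, 0.2249, 0.2432)
P(in state III after 3 picoseconds) = 0.2432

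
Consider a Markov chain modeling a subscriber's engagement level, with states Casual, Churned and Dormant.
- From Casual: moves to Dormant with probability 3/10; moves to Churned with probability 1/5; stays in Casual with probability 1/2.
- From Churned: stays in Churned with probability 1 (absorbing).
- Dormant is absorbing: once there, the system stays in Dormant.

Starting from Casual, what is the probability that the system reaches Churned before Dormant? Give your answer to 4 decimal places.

0.4000

Let h(s) be the probability of absorption at Churned starting from transient state s. Then h(Churned) = 1 and h(Dormant) = 0. By first-step analysis:
h(Casual) = 0.5·h(Casual) + 0.2·1 + 0.3·0
Solving: h(Casual) = 0.4000.
Starting from Casual, the probability is 0.4000.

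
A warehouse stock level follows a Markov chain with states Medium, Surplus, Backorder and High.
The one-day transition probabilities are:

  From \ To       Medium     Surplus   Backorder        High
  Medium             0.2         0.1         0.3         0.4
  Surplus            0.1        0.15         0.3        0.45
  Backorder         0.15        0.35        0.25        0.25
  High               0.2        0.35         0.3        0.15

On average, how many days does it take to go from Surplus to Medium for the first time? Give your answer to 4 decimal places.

Let t(s) be the expected number of days to first reach Medium from state s, with t(Medium) = 0. Conditioning on the first day:
t(Surplus) = 1 + 0.15·t(Surplus) + 0.3·t(Backorder) + 0.45·t(High)
t(Backorder) = 1 + 0.35·t(Surplus) + 0.25·t(Backorder) + 0.25·t(High)
t(High) = 1 + 0.35·t(Surplus) + 0.3·t(Backorder) + 0.15·t(High)
Solving: t(Surplus) = 6.9202, t(Backorder) = 6.6920, t(High) = 6.3878.
Expected days from Surplus to Medium: 6.9202.

6.9202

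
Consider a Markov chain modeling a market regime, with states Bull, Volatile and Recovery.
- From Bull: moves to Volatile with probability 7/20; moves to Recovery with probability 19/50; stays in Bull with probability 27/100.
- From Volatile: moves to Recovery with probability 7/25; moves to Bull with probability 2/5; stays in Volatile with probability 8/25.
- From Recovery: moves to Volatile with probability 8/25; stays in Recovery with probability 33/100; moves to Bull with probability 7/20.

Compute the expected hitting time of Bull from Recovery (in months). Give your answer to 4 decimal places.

Let t(s) be the expected number of months to first reach Bull from state s, with t(Bull) = 0. Conditioning on the first month:
t(Volatile) = 1 + 0.32·t(Volatile) + 0.28·t(Recovery)
t(Recovery) = 1 + 0.32·t(Volatile) + 0.33·t(Recovery)
Solving: t(Volatile) = 2.5956, t(Recovery) = 2.7322.
Expected months from Recovery to Bull: 2.7322.

2.7322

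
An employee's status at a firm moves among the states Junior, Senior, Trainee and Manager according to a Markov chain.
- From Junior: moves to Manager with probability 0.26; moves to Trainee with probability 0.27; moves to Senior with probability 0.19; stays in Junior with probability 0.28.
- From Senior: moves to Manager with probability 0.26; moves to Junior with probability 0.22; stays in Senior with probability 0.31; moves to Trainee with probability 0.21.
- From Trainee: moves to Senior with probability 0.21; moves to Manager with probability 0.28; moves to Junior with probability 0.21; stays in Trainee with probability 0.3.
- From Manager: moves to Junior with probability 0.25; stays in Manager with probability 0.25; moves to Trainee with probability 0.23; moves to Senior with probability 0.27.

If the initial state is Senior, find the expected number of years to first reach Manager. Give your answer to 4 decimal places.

Let t(s) be the expected number of years to first reach Manager from state s, with t(Manager) = 0. Conditioning on the first year:
t(Junior) = 1 + 0.28·t(Junior) + 0.19·t(Senior) + 0.27·t(Trainee)
t(Senior) = 1 + 0.22·t(Junior) + 0.31·t(Senior) + 0.21·t(Trainee)
t(Trainee) = 1 + 0.21·t(Junior) + 0.21·t(Senior) + 0.3·t(Trainee)
Solving: t(Junior) = 3.7694, t(Senior) = 3.7747, t(Trainee) = 3.6918.
Expected years from Senior to Manager: 3.7747.

3.7747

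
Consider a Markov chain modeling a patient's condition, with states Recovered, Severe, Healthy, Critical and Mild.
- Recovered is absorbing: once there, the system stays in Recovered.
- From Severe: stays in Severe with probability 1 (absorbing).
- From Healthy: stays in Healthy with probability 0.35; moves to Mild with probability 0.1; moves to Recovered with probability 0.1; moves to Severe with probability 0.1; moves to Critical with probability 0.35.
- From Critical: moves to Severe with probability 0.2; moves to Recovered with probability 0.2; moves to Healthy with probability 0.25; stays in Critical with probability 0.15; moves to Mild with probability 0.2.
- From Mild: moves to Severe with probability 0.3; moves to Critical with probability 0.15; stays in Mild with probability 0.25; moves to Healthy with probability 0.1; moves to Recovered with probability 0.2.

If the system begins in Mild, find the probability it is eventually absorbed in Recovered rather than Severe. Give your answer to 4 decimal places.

Let h(s) be the probability of absorption at Recovered starting from transient state s. Then h(Recovered) = 1 and h(Severe) = 0. By first-step analysis:
h(Healthy) = 0.1·1 + 0.1·0 + 0.35·h(Healthy) + 0.35·h(Critical) + 0.1·h(Mild)
h(Critical) = 0.2·1 + 0.2·0 + 0.25·h(Healthy) + 0.15·h(Critical) + 0.2·h(Mild)
h(Mild) = 0.2·1 + 0.3·0 + 0.1·h(Healthy) + 0.15·h(Critical) + 0.25·h(Mild)
Solving: h(Healthy) = 0.4750, h(Critical) = 0.4750, h(Mild) = 0.4250.
Starting from Mild, the probability is 0.4250.

0.4250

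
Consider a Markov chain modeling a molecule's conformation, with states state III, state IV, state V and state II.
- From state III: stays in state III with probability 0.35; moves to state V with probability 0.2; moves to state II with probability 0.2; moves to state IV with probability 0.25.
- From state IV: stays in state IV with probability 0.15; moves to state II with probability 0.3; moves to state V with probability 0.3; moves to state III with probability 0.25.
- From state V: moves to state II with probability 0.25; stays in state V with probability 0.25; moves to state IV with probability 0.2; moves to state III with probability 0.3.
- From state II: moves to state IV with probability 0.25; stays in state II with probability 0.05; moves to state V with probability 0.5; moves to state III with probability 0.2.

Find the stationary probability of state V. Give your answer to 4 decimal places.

0.2979

Let the stationary distribution be π with π = πP and π_1 + π_2 + π_3 + π_4 = 1.
π_1 = 0.35·π_1 + 0.25·π_2 + 0.3·π_3 + 0.2·π_4
π_2 = 0.25·π_1 + 0.15·π_2 + 0.2·π_3 + 0.25·π_4
π_3 = 0.2·π_1 + 0.3·π_2 + 0.25·π_3 + 0.5·π_4
Solving with the normalization constraint gives π = (0.2829, 0.2137, 0.2979, 0.2055).
So the stationary probability of state V is 0.2979.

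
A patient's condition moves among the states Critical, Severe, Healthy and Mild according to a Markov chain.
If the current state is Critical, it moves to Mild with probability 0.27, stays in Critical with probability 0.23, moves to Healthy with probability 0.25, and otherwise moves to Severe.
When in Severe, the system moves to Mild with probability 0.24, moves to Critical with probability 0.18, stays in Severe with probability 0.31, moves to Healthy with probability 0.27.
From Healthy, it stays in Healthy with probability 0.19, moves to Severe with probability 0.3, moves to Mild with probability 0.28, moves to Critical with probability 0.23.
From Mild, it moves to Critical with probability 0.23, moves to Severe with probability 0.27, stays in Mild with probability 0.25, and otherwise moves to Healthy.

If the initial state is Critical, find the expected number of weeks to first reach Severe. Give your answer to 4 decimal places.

Let t(s) be the expected number of weeks to first reach Severe from state s, with t(Severe) = 0. Conditioning on the first week:
t(Critical) = 1 + 0.23·t(Critical) + 0.25·t(Healthy) + 0.27·t(Mild)
t(Healthy) = 1 + 0.23·t(Critical) + 0.19·t(Healthy) + 0.28·t(Mild)
t(Mild) = 1 + 0.23·t(Critical) + 0.25·t(Healthy) + 0.25·t(Mild)
Solving: t(Critical) = 3.7435, t(Healthy) = 3.5662, t(Mild) = 3.6701.
Expected weeks from Critical to Severe: 3.7435.

3.7435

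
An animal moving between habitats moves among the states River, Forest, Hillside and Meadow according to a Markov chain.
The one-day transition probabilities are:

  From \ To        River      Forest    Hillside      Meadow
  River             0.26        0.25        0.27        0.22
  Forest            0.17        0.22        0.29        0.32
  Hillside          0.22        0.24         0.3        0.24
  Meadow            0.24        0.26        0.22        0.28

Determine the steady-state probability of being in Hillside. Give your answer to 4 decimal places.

Let the stationary distribution be π with π = πP and π_1 + π_2 + π_3 + π_4 = 1.
π_1 = 0.26·π_1 + 0.17·π_2 + 0.22·π_3 + 0.24·π_4
π_2 = 0.25·π_1 + 0.22·π_2 + 0.24·π_3 + 0.26·π_4
π_3 = 0.27·π_1 + 0.29·π_2 + 0.3·π_3 + 0.22·π_4
Solving with the normalization constraint gives π = (0.2221, 0.2427, 0.2697, 0.2656).
So the stationary probability of Hillside is 0.2697.

0.2697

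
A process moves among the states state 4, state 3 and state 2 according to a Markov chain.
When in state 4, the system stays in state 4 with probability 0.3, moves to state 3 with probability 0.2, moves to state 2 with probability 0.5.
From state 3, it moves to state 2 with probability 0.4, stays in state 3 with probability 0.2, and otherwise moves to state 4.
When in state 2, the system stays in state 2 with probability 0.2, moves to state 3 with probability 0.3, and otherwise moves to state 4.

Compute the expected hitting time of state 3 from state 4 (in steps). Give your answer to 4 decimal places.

Let t(s) be the expected number of steps to first reach state 3 from state s, with t(state 3) = 0. Conditioning on the first step:
t(state 4) = 1 + 0.3·t(state 4) + 0.5·t(state 2)
t(state 2) = 1 + 0.5·t(state 4) + 0.2·t(state 2)
Solving: t(state 4) = 4.1935, t(state 2) = 3.8710.
Expected steps from state 4 to state 3: 4.1935.

4.1935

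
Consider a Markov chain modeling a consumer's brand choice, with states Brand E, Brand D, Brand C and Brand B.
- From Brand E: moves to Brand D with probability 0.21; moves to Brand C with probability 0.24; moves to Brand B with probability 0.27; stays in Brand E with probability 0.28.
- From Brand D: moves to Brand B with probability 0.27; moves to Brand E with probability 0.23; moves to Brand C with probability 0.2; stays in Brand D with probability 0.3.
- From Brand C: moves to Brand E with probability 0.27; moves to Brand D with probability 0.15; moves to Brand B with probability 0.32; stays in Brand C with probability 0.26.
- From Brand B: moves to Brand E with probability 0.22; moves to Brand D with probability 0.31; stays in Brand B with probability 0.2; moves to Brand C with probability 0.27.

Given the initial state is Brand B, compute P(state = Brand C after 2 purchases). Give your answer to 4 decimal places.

Propagate the distribution vector 2 purchases from Brand B.
After 0 purchases: (0.0000, 0.0000, 0.0000, 1.0000)
After 1 purchase: (0.2200, 0.3100, 0.2700, 0.2000)
After 2 purchases: (0.2498, 0.2417, 0.2390, 0.2695)
P(in Brand C after 2 purchases) = 0.2390

0.2390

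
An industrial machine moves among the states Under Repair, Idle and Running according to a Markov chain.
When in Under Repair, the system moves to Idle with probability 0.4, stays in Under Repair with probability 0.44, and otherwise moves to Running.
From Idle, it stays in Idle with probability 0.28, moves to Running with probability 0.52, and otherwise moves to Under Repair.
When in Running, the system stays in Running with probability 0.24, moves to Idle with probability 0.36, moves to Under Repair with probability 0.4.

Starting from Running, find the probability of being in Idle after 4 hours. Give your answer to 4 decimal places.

0.3461

Propagate the distribution vector 4 hours from Running.
After 0 hours: (0.0000, 0.0000, 1.0000)
After 1 hour: (0.4000, 0.3600, 0.2400)
After 2 hours: (0.3440, 0.3472, 0.3088)
After 3 hours: (0.3443, 0.3460, 0.3097)
After 4 hours: (0.3446, 0.3461, 0.3093)
P(in Idle after 4 hours) = 0.3461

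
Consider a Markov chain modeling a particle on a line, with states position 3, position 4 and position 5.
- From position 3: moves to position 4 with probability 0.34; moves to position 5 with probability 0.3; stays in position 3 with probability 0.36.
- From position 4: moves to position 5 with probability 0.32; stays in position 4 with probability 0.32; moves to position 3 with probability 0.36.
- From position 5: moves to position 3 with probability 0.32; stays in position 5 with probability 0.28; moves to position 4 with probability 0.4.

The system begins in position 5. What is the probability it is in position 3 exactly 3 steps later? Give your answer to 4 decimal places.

Propagate the distribution vector 3 steps from position 5.
After 0 steps: (0.0000, 0.0000, 1.0000)
After 1 step: (0.3200, 0.4000, 0.2800)
After 2 steps: (0.3488, 0.3488, 0.3024)
After 3 steps: (0.3479, 0.3512, 0.3009)
P(in position 3 after 3 steps) = 0.3479

0.3479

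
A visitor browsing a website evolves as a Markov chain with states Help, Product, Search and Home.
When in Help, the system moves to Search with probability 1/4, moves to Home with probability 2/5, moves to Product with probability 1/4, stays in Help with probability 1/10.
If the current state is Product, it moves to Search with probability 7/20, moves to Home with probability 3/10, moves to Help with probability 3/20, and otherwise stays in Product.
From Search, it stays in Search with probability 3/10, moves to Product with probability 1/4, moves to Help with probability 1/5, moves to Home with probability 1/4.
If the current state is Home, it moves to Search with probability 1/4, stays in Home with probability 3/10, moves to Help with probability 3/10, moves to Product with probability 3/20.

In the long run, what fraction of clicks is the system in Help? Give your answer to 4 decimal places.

0.2001

Let the stationary distribution be π with π = πP and π_1 + π_2 + π_3 + π_4 = 1.
π_1 = 0.1·π_1 + 0.15·π_2 + 0.2·π_3 + 0.3·π_4
π_2 = 0.25·π_1 + 0.2·π_2 + 0.25·π_3 + 0.15·π_4
π_3 = 0.25·π_1 + 0.35·π_2 + 0.3·π_3 + 0.25·π_4
Solving with the normalization constraint gives π = (0.2001, 0.2090, 0.2852, 0.3058).
So the stationary probability of Help is 0.2001.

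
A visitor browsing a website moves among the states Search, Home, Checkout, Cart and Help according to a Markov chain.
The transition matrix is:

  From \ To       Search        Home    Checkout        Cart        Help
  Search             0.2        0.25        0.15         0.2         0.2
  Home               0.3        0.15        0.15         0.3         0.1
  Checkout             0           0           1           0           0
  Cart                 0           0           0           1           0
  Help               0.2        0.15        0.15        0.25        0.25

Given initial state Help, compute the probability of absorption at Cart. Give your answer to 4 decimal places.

Let h(s) be the probability of absorption at Cart starting from transient state s. Then h(Cart) = 1 and h(Checkout) = 0. By first-step analysis:
h(Search) = 0.2·h(Search) + 0.25·h(Home) + 0.15·0 + 0.2·1 + 0.2·h(Help)
h(Home) = 0.3·h(Search) + 0.15·h(Home) + 0.15·0 + 0.3·1 + 0.1·h(Help)
h(Help) = 0.2·h(Search) + 0.15·h(Home) + 0.15·0 + 0.25·1 + 0.25·h(Help)
Solving: h(Search) = 0.6057, h(Home) = 0.6400, h(Help) = 0.6229.
Starting from Help, the probability is 0.6229.

0.6229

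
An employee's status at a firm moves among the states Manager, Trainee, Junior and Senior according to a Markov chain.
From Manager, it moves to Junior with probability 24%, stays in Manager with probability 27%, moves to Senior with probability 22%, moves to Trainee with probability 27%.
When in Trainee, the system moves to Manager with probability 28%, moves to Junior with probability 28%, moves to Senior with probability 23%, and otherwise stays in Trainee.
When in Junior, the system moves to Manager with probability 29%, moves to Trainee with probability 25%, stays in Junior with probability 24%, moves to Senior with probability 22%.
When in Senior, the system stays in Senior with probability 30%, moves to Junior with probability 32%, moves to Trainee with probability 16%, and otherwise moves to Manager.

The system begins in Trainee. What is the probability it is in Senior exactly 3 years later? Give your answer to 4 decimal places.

0.2415

Propagate the distribution vector 3 years from Trainee.
After 0 years: (0.0000, 1.0000, 0.0000, 0.0000)
After 1 year: (0.2800, 0.2100, 0.2800, 0.2300)
After 2 years: (0.2662, 0.2265, 0.2668, 0.2405)
After 3 years: (0.2656, 0.2246, 0.2683, 0.2415)
P(in Senior after 3 years) = 0.2415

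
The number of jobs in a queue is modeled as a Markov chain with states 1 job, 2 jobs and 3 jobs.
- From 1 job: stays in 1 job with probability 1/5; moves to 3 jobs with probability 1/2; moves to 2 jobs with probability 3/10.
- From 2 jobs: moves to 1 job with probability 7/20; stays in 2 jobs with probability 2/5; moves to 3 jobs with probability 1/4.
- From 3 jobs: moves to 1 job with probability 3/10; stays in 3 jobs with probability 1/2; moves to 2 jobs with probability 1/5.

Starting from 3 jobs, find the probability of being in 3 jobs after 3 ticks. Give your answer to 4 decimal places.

0.4325

Propagate the distribution vector 3 ticks from 3 jobs.
After 0 ticks: (0.0000, 0.0000, 1.0000)
After 1 tick: (0.3000, 0.2000, 0.5000)
After 2 ticks: (0.2800, 0.2700, 0.4500)
After 3 ticks: (0.2855, 0.2820, 0.4325)
P(in 3 jobs after 3 ticks) = 0.4325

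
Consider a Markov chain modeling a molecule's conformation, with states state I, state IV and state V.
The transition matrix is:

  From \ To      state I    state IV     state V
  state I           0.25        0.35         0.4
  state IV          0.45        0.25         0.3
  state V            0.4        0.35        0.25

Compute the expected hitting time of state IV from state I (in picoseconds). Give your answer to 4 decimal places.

Let t(s) be the expected number of picoseconds to first reach state IV from state s, with t(state IV) = 0. Conditioning on the first picosecond:
t(state I) = 1 + 0.25·t(state I) + 0.4·t(state V)
t(state V) = 1 + 0.4·t(state I) + 0.25·t(state V)
Solving: t(state I) = 2.8571, t(state V) = 2.8571.
Expected picoseconds from state I to state IV: 2.8571.

2.8571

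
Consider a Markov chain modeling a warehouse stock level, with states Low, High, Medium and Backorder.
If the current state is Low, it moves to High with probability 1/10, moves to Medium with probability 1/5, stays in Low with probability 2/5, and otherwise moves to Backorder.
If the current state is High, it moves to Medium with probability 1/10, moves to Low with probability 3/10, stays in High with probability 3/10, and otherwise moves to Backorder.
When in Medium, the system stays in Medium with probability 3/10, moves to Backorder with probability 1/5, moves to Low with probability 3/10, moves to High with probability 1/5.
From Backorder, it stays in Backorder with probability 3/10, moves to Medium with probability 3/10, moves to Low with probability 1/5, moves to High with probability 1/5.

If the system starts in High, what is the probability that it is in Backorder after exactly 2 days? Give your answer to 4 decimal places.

Propagate the distribution vector 2 days from High.
After 0 days: (0.0000, 1.0000, 0.0000, 0.0000)
After 1 day: (0.3000, 0.3000, 0.1000, 0.3000)
After 2 days: (0.3000, 0.2000, 0.2100, 0.2900)
P(in Backorder after 2 days) = 0.2900

0.2900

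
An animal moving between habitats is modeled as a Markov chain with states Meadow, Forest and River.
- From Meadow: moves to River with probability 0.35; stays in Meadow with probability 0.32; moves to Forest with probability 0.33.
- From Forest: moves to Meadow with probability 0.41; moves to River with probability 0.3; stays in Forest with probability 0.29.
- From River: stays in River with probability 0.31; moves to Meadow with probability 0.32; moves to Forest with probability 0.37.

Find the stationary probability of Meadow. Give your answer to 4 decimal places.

Let the stationary distribution be π with π = πP and π_1 + π_2 + π_3 = 1.
π_1 = 0.32·π_1 + 0.41·π_2 + 0.32·π_3
π_2 = 0.33·π_1 + 0.29·π_2 + 0.37·π_3
Solving with the normalization constraint gives π = (0.3497, 0.3296, 0.3207).
So the stationary probability of Meadow is 0.3497.

0.3497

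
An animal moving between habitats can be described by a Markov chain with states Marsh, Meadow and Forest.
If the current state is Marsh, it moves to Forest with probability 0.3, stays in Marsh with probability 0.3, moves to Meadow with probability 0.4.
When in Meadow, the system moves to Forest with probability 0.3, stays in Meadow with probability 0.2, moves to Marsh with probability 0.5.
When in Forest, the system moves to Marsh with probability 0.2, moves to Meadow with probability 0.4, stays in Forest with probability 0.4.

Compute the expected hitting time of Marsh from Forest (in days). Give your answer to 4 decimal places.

3.3333

Let t(s) be the expected number of days to first reach Marsh from state s, with t(Marsh) = 0. Conditioning on the first day:
t(Meadow) = 1 + 0.2·t(Meadow) + 0.3·t(Forest)
t(Forest) = 1 + 0.4·t(Meadow) + 0.4·t(Forest)
Solving: t(Meadow) = 2.5000, t(Forest) = 3.3333.
Expected days from Forest to Marsh: 3.3333.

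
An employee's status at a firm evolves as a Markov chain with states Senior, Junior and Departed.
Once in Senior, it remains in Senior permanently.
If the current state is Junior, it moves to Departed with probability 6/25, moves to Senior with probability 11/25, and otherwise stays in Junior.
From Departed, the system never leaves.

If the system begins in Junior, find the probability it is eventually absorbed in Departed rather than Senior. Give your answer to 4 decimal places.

Let h(s) be the probability of absorption at Departed starting from transient state s. Then h(Departed) = 1 and h(Senior) = 0. By first-step analysis:
h(Junior) = 0.44·0 + 0.32·h(Junior) + 0.24·1
Solving: h(Junior) = 0.3529.
Starting from Junior, the probability is 0.3529.

0.3529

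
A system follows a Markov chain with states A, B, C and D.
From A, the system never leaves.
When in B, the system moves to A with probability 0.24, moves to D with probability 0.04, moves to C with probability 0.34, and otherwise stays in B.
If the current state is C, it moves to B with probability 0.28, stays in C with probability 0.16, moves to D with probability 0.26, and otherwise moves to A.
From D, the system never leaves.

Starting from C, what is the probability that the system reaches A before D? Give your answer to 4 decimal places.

Let h(s) be the probability of absorption at A starting from transient state s. Then h(A) = 1 and h(D) = 0. By first-step analysis:
h(B) = 0.24·1 + 0.38·h(B) + 0.34·h(C) + 0.04·0
h(C) = 0.3·1 + 0.28·h(B) + 0.16·h(C) + 0.26·0
Solving: h(B) = 0.7133, h(C) = 0.5949.
Starting from C, the probability is 0.5949.

0.5949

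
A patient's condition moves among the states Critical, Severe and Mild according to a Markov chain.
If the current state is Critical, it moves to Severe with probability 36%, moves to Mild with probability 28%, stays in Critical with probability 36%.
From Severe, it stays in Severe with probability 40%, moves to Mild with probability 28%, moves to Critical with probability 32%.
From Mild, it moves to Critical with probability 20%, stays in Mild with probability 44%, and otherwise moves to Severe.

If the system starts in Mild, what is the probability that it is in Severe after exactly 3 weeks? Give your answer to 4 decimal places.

0.3750

Propagate the distribution vector 3 weeks from Mild.
After 0 weeks: (0.0000, 0.0000, 1.0000)
After 1 week: (0.2000, 0.3600, 0.4400)
After 2 weeks: (0.2752, 0.3744, 0.3504)
After 3 weeks: (0.2890, 0.3750, 0.3361)
P(in Severe after 3 weeks) = 0.3750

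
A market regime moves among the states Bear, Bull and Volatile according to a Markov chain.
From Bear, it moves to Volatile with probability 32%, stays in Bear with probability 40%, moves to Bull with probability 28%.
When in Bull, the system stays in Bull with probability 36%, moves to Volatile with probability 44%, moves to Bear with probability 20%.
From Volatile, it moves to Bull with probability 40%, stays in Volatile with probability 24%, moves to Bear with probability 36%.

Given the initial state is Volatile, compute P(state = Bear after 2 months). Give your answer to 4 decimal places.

0.3104

Sum over the intermediate state after 1 month:
P = P(Volatile→Bear)·P(Bear→Bear) + P(Volatile→Bull)·P(Bull→Bear) + P(Volatile→Volatile)·P(Volatile→Bear)
  = 0.36×0.4 + 0.4×0.2 + 0.24×0.36
  = 0.1440 + 0.0800 + 0.0864 = 0.3104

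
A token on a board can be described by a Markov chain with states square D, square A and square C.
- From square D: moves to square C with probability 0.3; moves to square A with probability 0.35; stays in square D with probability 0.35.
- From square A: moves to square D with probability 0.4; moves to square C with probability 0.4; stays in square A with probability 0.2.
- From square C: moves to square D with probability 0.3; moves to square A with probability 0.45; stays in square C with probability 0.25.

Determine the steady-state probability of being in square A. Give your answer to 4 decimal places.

Let the stationary distribution be π with π = πP and π_1 + π_2 + π_3 = 1.
π_1 = 0.35·π_1 + 0.4·π_2 + 0.3·π_3
π_2 = 0.35·π_1 + 0.2·π_2 + 0.45·π_3
Solving with the normalization constraint gives π = (0.3507, 0.3319, 0.3173).
So the stationary probability of square A is 0.3319.

0.3319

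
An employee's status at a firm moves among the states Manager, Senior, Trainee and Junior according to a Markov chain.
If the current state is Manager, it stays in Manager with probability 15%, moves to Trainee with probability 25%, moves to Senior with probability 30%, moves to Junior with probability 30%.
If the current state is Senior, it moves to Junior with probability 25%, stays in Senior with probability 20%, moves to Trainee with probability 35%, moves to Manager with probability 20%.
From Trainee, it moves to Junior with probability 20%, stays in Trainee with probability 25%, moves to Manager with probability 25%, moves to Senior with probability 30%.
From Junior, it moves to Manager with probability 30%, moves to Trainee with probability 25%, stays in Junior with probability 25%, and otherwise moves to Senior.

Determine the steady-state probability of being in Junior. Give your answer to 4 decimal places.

0.2476

Let the stationary distribution be π with π = πP and π_1 + π_2 + π_3 + π_4 = 1.
π_1 = 0.15·π_1 + 0.2·π_2 + 0.25·π_3 + 0.3·π_4
π_2 = 0.3·π_1 + 0.2·π_2 + 0.3·π_3 + 0.2·π_4
π_3 = 0.25·π_1 + 0.35·π_2 + 0.25·π_3 + 0.25·π_4
Solving with the normalization constraint gives π = (0.2272, 0.2502, 0.2750, 0.2476).
So the stationary probability of Junior is 0.2476.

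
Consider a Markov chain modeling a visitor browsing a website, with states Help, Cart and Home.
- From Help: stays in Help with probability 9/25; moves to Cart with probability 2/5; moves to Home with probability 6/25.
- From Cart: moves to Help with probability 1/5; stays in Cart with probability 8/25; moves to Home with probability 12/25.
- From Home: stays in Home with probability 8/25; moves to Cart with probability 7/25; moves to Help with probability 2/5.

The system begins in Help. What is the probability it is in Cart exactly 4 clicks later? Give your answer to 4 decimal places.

0.3316

Propagate the distribution vector 4 clicks from Help.
After 0 clicks: (1.0000, 0.0000, 0.0000)
After 1 click: (0.3600, 0.4000, 0.2400)
After 2 clicks: (0.3056, 0.3392, 0.3552)
After 3 clicks: (0.3199, 0.3302, 0.3498)
After 4 clicks: (0.3212, 0.3316, 0.3472)
P(in Cart after 4 clicks) = 0.3316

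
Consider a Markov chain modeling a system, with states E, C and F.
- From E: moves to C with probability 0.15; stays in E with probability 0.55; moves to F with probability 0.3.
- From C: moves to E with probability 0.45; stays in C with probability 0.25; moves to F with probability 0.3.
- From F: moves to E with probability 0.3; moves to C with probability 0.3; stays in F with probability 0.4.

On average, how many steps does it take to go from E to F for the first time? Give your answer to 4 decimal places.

Let t(s) be the expected number of steps to first reach F from state s, with t(F) = 0. Conditioning on the first step:
t(E) = 1 + 0.55·t(E) + 0.15·t(C)
t(C) = 1 + 0.45·t(E) + 0.25·t(C)
Solving: t(E) = 3.3333, t(C) = 3.3333.
Expected steps from E to F: 3.3333.

3.3333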